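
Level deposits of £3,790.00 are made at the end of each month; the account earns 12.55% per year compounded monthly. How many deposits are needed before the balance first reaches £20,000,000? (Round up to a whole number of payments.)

388 payments

Periodic rate r = 0.1255/12 per month; n is counted in months.
Ordinary annuity FV: 20,000,000 = 3,790 × [((1+r)^n − 1)/r].
(1+r)^n = 1 + 20,000,000 × r / 3,790, so n = ln(1 + 20,000,000·r/3,790) / ln(1+r) = 387.23.
Round up to a whole number of payments: n = 388.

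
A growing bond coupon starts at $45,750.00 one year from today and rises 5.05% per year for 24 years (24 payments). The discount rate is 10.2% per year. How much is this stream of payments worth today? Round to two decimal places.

Periodic rate r = 0.102 per year.
Growing ordinary annuity: PV = PMT₁ × [1 − ((1+g)/(1+r))^n] / (r − g) = 45,750 × [1 − ((1+0.0505)/(1+r))^24] / (r − 0.0505) = $606,685.76.

$606,685.76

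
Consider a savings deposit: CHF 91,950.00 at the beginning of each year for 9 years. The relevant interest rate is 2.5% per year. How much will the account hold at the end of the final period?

CHF 938,200.95

This is an annuity due: 9 deposits of CHF 91,950.00 at the beginning of each year.
Periodic rate r = 0.025 per year.
FV = PMT × [((1+r)^n − 1)/r] × (1+r) = 91,950 × [(1+r)^9 − 1] / r × (1+r) = CHF 938,200.95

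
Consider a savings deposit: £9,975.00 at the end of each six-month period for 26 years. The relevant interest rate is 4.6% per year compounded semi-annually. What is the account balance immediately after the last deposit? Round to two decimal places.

This is an ordinary annuity: 52 deposits of £9,975.00 at the end of each six-month period.
Periodic rate r = 0.046/2 per half-year; n is counted in half-years.
FV = PMT × [((1+r)^n − 1)/r] = 9,975 × [(1+r)^52 − 1] / r = £981,179.18

£981,179.18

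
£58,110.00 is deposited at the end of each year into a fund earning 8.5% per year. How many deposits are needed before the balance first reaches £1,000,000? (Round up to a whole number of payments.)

Periodic rate r = 0.085 per year.
Ordinary annuity FV: 1,000,000 = 58,110 × [((1+r)^n − 1)/r].
(1+r)^n = 1 + 1,000,000 × r / 58,110, so n = ln(1 + 1,000,000·r/58,110) / ln(1+r) = 11.05.
Round up to a whole number of payments: n = 12.

12 payments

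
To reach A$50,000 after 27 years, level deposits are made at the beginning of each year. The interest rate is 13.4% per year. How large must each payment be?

A$204.98

Level annuity due; solve FV = PMT × [((1+r)^n − 1)/r] × (1+r) for PMT.
Periodic rate r = 0.134 per year.
With n = 27: PMT = 50,000 / ([((1+r)^n − 1)/r] × (1+r)) = A$204.98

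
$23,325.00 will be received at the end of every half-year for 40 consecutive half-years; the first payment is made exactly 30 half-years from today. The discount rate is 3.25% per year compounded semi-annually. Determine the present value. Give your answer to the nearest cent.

$427,411.67

Ordinary annuity of 40 payments, first payment at period 30.
Periodic rate r = 0.0325/2 per half-year; n is counted in half-years.
The ordinary-annuity PV formula values the stream one period before the first payment (period 29); discount that back 29 periods:
PV₀ = 23,325 × [1 − (1+r)^−40] / r × (1+r)^−29 = $427,411.67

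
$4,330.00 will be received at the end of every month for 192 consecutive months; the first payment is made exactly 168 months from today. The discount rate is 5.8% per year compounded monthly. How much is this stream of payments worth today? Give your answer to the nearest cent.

$241,774.37

Ordinary annuity of 192 payments, first payment at period 168.
Periodic rate r = 0.058/12 per month; n is counted in months.
The ordinary-annuity PV formula values the stream one period before the first payment (period 167); discount that back 167 periods:
PV₀ = 4,330 × [1 − (1+r)^−192] / r × (1+r)^−167 = $241,774.37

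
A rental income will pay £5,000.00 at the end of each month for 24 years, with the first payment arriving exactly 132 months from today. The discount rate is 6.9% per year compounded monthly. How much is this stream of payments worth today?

£331,604.92

Ordinary annuity of 288 payments, first payment at period 132.
Periodic rate r = 0.069/12 per month; n is counted in months.
The ordinary-annuity PV formula values the stream one period before the first payment (period 131); discount that back 131 periods:
PV₀ = 5,000 × [1 − (1+r)^−288] / r × (1+r)^−131 = £331,604.92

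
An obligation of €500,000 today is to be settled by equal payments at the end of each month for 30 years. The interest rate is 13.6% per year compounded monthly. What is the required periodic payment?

Level ordinary annuity; solve PV = PMT × [(1 − (1+r)^−n)/r] for PMT.
Periodic rate r = 0.136/12 per month; n is counted in months.
With n = 360: PMT = 500,000 / ([(1 − (1+r)^−n)/r]) = €5,766.43

€5,766.43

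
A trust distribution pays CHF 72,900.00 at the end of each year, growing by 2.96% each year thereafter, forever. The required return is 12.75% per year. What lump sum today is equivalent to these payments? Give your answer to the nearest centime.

CHF 744,637.39

Periodic rate r = 0.1275 per year.
Growing perpetuity (Gordon): PV = PMT₁ / (r − g) = 72,900 / (r − 0.0296) = CHF 744,637.39.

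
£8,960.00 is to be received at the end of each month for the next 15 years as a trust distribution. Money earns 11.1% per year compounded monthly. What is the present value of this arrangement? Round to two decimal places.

£783,981.42

This is an ordinary annuity: 180 payments of £8,960.00 at the end of each month.
Periodic rate r = 0.111/12 per month; n is counted in months.
PV = PMT × [(1 − (1+r)^−n)/r] = 8,960 × [1 − (1+r)^−180] / r = £783,981.42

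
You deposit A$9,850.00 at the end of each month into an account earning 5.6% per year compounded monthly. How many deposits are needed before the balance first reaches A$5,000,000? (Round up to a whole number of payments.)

261 payments

Periodic rate r = 0.056/12 per month; n is counted in months.
Ordinary annuity FV: 5,000,000 = 9,850 × [((1+r)^n − 1)/r].
(1+r)^n = 1 + 5,000,000 × r / 9,850, so n = ln(1 + 5,000,000·r/9,850) / ln(1+r) = 260.87.
Round up to a whole number of payments: n = 261.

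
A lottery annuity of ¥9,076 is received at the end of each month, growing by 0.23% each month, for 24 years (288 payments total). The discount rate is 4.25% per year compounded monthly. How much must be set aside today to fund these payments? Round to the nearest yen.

¥2,192,264

Periodic rate r = 0.0425/12 per month; n is counted in months.
Growing ordinary annuity: PV = PMT₁ × [1 − ((1+g)/(1+r))^n] / (r − g) = 9,076 × [1 − ((1+0.0023)/(1+r))^288] / (r − 0.0023) = ¥2,192,264.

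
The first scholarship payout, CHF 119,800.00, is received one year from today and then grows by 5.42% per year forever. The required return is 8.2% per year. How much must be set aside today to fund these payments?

CHF 4,309,352.52

Periodic rate r = 0.082 per year.
Growing perpetuity (Gordon): PV = PMT₁ / (r − g) = 119,800 / (r − 0.0542) = CHF 4,309,352.52.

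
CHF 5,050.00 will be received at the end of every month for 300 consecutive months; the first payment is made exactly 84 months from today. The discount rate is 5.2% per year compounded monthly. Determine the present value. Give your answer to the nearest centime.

Ordinary annuity of 300 payments, first payment at period 84.
Periodic rate r = 0.052/12 per month; n is counted in months.
The ordinary-annuity PV formula values the stream one period before the first payment (period 83); discount that back 83 periods:
PV₀ = 5,050 × [1 − (1+r)^−300] / r × (1+r)^−83 = CHF 591,509.43

CHF 591,509.43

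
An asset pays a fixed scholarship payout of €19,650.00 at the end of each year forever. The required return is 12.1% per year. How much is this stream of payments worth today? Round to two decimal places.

€162,396.69

Periodic rate r = 0.121 per year.
Level perpetuity: PV = PMT / r = 19,650 / (0.121) = €162,396.69.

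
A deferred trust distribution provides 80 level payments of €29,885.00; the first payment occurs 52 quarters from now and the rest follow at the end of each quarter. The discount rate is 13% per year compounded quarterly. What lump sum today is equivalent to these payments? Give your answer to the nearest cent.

Ordinary annuity of 80 payments, first payment at period 52.
Periodic rate r = 0.13/4 per quarter; n is counted in quarters.
The ordinary-annuity PV formula values the stream one period before the first payment (period 51); discount that back 51 periods:
PV₀ = 29,885 × [1 − (1+r)^−80] / r × (1+r)^−51 = €166,029.68

€166,029.68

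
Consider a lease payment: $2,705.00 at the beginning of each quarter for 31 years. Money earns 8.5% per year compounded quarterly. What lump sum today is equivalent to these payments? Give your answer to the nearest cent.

This is an annuity due: 124 payments of $2,705.00 at the beginning of each quarter.
Periodic rate r = 0.085/4 per quarter; n is counted in quarters.
PV = PMT × [(1 − (1+r)^−n)/r] × (1+r) = 2,705 × [1 − (1+r)^−124] / r × (1+r) = $120,414.74

$120,414.74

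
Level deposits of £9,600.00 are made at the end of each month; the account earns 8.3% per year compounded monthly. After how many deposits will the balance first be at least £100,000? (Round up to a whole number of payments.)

11 payments

Periodic rate r = 0.083/12 per month; n is counted in months.
Ordinary annuity FV: 100,000 = 9,600 × [((1+r)^n − 1)/r].
(1+r)^n = 1 + 100,000 × r / 9,600, so n = ln(1 + 100,000·r/9,600) / ln(1+r) = 10.09.
Round up to a whole number of payments: n = 11.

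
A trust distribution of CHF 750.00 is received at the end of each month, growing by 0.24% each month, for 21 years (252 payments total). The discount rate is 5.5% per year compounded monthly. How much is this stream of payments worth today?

CHF 144,982.55

Periodic rate r = 0.055/12 per month; n is counted in months.
Growing ordinary annuity: PV = PMT₁ × [1 − ((1+g)/(1+r))^n] / (r − g) = 750 × [1 − ((1+0.0024)/(1+r))^252] / (r − 0.0024) = CHF 144,982.55.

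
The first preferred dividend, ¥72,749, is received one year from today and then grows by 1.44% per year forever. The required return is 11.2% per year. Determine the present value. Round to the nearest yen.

¥745,379

Periodic rate r = 0.112 per year.
Growing perpetuity (Gordon): PV = PMT₁ / (r − g) = 72,749 / (r − 0.0144) = ¥745,379.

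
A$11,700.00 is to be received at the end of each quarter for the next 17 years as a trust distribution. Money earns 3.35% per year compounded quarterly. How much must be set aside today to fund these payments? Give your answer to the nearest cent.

This is an ordinary annuity: 68 payments of A$11,700.00 at the end of each quarter.
Periodic rate r = 0.0335/4 per quarter; n is counted in quarters.
PV = PMT × [(1 − (1+r)^−n)/r] = 11,700 × [1 − (1+r)^−68] / r = A$604,695.53

A$604,695.53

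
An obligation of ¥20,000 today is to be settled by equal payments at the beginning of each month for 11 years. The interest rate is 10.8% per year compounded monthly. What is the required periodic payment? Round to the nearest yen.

Level annuity due; solve PV = PMT × [(1 − (1+r)^−n)/r] × (1+r) for PMT.
Periodic rate r = 0.108/12 per month; n is counted in months.
With n = 132: PMT = 20,000 / ([(1 − (1+r)^−n)/r] × (1+r)) = ¥257

¥257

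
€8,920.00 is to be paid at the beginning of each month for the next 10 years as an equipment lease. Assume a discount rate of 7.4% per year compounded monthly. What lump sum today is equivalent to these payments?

This is an annuity due: 120 payments of €8,920.00 at the beginning of each month.
Periodic rate r = 0.074/12 per month; n is counted in months.
PV = PMT × [(1 − (1+r)^−n)/r] × (1+r) = 8,920 × [1 − (1+r)^−120] / r × (1+r) = €759,432.11

€759,432.11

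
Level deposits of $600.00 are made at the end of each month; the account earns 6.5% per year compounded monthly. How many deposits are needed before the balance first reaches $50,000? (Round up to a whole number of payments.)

69 payments

Periodic rate r = 0.065/12 per month; n is counted in months.
Ordinary annuity FV: 50,000 = 600 × [((1+r)^n − 1)/r].
(1+r)^n = 1 + 50,000 × r / 600, so n = ln(1 + 50,000·r/600) / ln(1+r) = 68.96.
Round up to a whole number of payments: n = 69.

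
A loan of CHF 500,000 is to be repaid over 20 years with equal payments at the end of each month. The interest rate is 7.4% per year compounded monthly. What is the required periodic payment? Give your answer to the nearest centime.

Level ordinary annuity; solve PV = PMT × [(1 − (1+r)^−n)/r] for PMT.
Periodic rate r = 0.074/12 per month; n is counted in months.
With n = 240: PMT = 500,000 / ([(1 − (1+r)^−n)/r]) = CHF 3,997.45

CHF 3,997.45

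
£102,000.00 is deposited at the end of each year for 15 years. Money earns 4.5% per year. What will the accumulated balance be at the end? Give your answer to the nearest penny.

This is an ordinary annuity: 15 deposits of £102,000.00 at the end of each year.
Periodic rate r = 0.045 per year.
FV = PMT × [((1+r)^n − 1)/r] = 102,000 × [(1+r)^15 − 1] / r = £2,119,973.54

£2,119,973.54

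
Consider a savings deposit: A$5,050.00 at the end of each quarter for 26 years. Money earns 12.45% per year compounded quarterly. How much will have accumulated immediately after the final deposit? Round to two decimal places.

A$3,769,257.03

This is an ordinary annuity: 104 deposits of A$5,050.00 at the end of each quarter.
Periodic rate r = 0.1245/4 per quarter; n is counted in quarters.
FV = PMT × [((1+r)^n − 1)/r] = 5,050 × [(1+r)^104 − 1] / r = A$3,769,257.03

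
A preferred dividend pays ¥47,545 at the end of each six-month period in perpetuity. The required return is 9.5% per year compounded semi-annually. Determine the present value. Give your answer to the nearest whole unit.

Periodic rate r = 0.095/2 per half-year.
Level perpetuity: PV = PMT / r = 47,545 / (0.095/2) = ¥1,000,947.

¥1,000,947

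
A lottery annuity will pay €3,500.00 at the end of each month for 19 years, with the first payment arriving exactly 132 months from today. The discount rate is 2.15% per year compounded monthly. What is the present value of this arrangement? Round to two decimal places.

Ordinary annuity of 228 payments, first payment at period 132.
Periodic rate r = 0.0215/12 per month; n is counted in months.
The ordinary-annuity PV formula values the stream one period before the first payment (period 131); discount that back 131 periods:
PV₀ = 3,500 × [1 − (1+r)^−228] / r × (1+r)^−131 = €517,794.70

€517,794.70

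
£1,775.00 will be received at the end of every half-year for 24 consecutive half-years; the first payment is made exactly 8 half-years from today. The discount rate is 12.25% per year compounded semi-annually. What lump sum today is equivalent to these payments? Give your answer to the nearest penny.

£14,525.47

Ordinary annuity of 24 payments, first payment at period 8.
Periodic rate r = 0.1225/2 per half-year; n is counted in half-years.
The ordinary-annuity PV formula values the stream one period before the first payment (period 7); discount that back 7 periods:
PV₀ = 1,775 × [1 − (1+r)^−24] / r × (1+r)^−7 = £14,525.47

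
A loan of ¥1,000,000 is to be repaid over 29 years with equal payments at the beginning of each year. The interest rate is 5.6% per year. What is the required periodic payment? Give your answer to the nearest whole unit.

¥66,784

Level annuity due; solve PV = PMT × [(1 − (1+r)^−n)/r] × (1+r) for PMT.
Periodic rate r = 0.056 per year.
With n = 29: PMT = 1,000,000 / ([(1 − (1+r)^−n)/r] × (1+r)) = ¥66,784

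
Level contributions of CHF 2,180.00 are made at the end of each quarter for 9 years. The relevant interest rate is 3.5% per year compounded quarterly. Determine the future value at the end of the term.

CHF 91,780.03

This is an ordinary annuity: 36 deposits of CHF 2,180.00 at the end of each quarter.
Periodic rate r = 0.035/4 per quarter; n is counted in quarters.
FV = PMT × [((1+r)^n − 1)/r] = 2,180 × [(1+r)^36 − 1] / r = CHF 91,780.03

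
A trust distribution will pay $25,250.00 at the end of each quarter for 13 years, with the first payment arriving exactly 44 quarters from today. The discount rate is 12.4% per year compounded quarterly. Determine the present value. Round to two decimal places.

$174,362.97

Ordinary annuity of 52 payments, first payment at period 44.
Periodic rate r = 0.124/4 per quarter; n is counted in quarters.
The ordinary-annuity PV formula values the stream one period before the first payment (period 43); discount that back 43 periods:
PV₀ = 25,250 × [1 − (1+r)^−52] / r × (1+r)^−43 = $174,362.97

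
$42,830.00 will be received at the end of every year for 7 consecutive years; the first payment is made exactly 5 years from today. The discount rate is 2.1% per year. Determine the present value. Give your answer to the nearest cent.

$254,106.20

Ordinary annuity of 7 payments, first payment at period 5.
Periodic rate r = 0.021 per year.
The ordinary-annuity PV formula values the stream one period before the first payment (period 4); discount that back 4 periods:
PV₀ = 42,830 × [1 − (1+r)^−7] / r × (1+r)^−4 = $254,106.20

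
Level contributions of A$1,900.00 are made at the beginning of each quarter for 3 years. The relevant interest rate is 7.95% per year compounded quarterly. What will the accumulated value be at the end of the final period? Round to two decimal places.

This is an annuity due: 12 deposits of A$1,900.00 at the beginning of each quarter.
Periodic rate r = 0.0795/4 per quarter; n is counted in quarters.
FV = PMT × [((1+r)^n − 1)/r] × (1+r) = 1,900 × [(1+r)^12 − 1] / r × (1+r) = A$25,971.18

A$25,971.18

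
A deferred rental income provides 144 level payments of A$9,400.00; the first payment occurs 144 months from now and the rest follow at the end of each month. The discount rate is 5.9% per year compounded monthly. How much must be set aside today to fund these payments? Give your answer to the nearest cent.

A$480,234.52

Ordinary annuity of 144 payments, first payment at period 144.
Periodic rate r = 0.059/12 per month; n is counted in months.
The ordinary-annuity PV formula values the stream one period before the first payment (period 143); discount that back 143 periods:
PV₀ = 9,400 × [1 − (1+r)^−144] / r × (1+r)^−143 = A$480,234.52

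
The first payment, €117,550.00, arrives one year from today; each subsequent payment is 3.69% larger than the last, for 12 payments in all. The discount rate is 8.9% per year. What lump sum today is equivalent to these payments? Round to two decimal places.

Periodic rate r = 0.089 per year.
Growing ordinary annuity: PV = PMT₁ × [1 − ((1+g)/(1+r))^n] / (r − g) = 117,550 × [1 − ((1+0.0369)/(1+r))^12] / (r − 0.0369) = €1,003,405.98.

€1,003,405.98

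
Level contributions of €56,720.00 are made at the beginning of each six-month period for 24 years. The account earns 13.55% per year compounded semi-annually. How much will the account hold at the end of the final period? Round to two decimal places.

This is an annuity due: 48 deposits of €56,720.00 at the beginning of each six-month period.
Periodic rate r = 0.1355/2 per half-year; n is counted in half-years.
FV = PMT × [((1+r)^n − 1)/r] × (1+r) = 56,720 × [(1+r)^48 − 1] / r × (1+r) = €19,895,215.98

€19,895,215.98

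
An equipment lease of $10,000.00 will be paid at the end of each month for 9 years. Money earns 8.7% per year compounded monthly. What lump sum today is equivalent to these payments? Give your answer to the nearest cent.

$747,137.00

This is an ordinary annuity: 108 payments of $10,000.00 at the end of each month.
Periodic rate r = 0.087/12 per month; n is counted in months.
PV = PMT × [(1 − (1+r)^−n)/r] = 10,000 × [1 − (1+r)^−108] / r = $747,137.00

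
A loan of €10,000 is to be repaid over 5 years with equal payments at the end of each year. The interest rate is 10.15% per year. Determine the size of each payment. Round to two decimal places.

€2,648.09

Level ordinary annuity; solve PV = PMT × [(1 − (1+r)^−n)/r] for PMT.
Periodic rate r = 0.1015 per year.
With n = 5: PMT = 10,000 / ([(1 − (1+r)^−n)/r]) = €2,648.09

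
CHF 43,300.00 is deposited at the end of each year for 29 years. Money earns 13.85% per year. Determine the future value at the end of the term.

This is an ordinary annuity: 29 deposits of CHF 43,300.00 at the end of each year.
Periodic rate r = 0.1385 per year.
FV = PMT × [((1+r)^n − 1)/r] = 43,300 × [(1+r)^29 − 1] / r = CHF 13,136,554.85

CHF 13,136,554.85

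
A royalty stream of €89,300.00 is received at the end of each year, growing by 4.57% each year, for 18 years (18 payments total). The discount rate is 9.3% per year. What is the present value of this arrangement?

Periodic rate r = 0.093 per year.
Growing ordinary annuity: PV = PMT₁ × [1 − ((1+g)/(1+r))^n] / (r − g) = 89,300 × [1 − ((1+0.0457)/(1+r))^18] / (r − 0.0457) = €1,036,506.71.

€1,036,506.71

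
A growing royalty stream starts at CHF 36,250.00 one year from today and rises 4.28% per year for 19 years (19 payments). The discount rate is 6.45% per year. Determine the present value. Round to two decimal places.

CHF 540,970.97

Periodic rate r = 0.0645 per year.
Growing ordinary annuity: PV = PMT₁ × [1 − ((1+g)/(1+r))^n] / (r − g) = 36,250 × [1 − ((1+0.0428)/(1+r))^19] / (r − 0.0428) = CHF 540,970.97.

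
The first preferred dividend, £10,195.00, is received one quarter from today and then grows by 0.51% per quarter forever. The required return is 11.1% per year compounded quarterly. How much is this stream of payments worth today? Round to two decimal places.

£450,110.38

Periodic rate r = 0.111/4 per quarter.
Growing perpetuity (Gordon): PV = PMT₁ / (r − g) = 10,195 / (r − 0.0051) = £450,110.38.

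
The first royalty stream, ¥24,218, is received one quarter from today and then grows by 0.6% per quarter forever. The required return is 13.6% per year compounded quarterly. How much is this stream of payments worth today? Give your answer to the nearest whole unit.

Periodic rate r = 0.136/4 per quarter.
Growing perpetuity (Gordon): PV = PMT₁ / (r − g) = 24,218 / (r − 0.006) = ¥864,929.

¥864,929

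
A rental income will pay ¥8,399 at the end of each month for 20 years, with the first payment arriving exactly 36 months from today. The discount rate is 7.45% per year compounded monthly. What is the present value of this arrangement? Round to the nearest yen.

Ordinary annuity of 240 payments, first payment at period 36.
Periodic rate r = 0.0745/12 per month; n is counted in months.
The ordinary-annuity PV formula values the stream one period before the first payment (period 35); discount that back 35 periods:
PV₀ = 8,399 × [1 − (1+r)^−240] / r × (1+r)^−35 = ¥842,723

¥842,723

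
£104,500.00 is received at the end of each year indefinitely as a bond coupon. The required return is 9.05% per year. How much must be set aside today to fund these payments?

Periodic rate r = 0.0905 per year.
Level perpetuity: PV = PMT / r = 104,500 / (0.0905) = £1,154,696.13.

£1,154,696.13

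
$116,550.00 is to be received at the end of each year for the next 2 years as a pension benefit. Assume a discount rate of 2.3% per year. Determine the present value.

$225,297.77

This is an ordinary annuity: 2 payments of $116,550.00 at the end of each year.
Periodic rate r = 0.023 per year.
PV = PMT × [(1 − (1+r)^−n)/r] = 116,550 × [1 − (1+r)^−2] / r = $225,297.77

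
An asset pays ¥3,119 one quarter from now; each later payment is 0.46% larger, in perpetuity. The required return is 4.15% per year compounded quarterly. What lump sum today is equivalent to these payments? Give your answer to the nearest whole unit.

Periodic rate r = 0.0415/4 per quarter.
Growing perpetuity (Gordon): PV = PMT₁ / (r − g) = 3,119 / (r − 0.0046) = ¥540,087.

¥540,087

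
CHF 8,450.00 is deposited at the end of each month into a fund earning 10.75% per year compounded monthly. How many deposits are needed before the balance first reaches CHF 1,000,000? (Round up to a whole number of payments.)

Periodic rate r = 0.1075/12 per month; n is counted in months.
Ordinary annuity FV: 1,000,000 = 8,450 × [((1+r)^n − 1)/r].
(1+r)^n = 1 + 1,000,000 × r / 8,450, so n = ln(1 + 1,000,000·r/8,450) / ln(1+r) = 81.04.
Round up to a whole number of payments: n = 82.

82 payments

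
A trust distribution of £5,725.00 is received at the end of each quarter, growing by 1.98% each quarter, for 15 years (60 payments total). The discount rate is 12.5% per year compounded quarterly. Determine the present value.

£244,122.11

Periodic rate r = 0.125/4 per quarter; n is counted in quarters.
Growing ordinary annuity: PV = PMT₁ × [1 − ((1+g)/(1+r))^n] / (r − g) = 5,725 × [1 − ((1+0.0198)/(1+r))^60] / (r − 0.0198) = £244,122.11.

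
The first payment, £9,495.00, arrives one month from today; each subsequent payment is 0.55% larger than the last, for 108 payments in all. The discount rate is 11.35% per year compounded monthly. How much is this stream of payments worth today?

Periodic rate r = 0.1135/12 per month; n is counted in months.
Growing ordinary annuity: PV = PMT₁ × [1 − ((1+g)/(1+r))^n] / (r − g) = 9,495 × [1 − ((1+0.0055)/(1+r))^108] / (r − 0.0055) = £829,459.31.

£829,459.31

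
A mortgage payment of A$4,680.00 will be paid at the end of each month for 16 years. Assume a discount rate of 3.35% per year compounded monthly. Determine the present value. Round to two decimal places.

This is an ordinary annuity: 192 payments of A$4,680.00 at the end of each month.
Periodic rate r = 0.0335/12 per month; n is counted in months.
PV = PMT × [(1 − (1+r)^−n)/r] = 4,680 × [1 − (1+r)^−192] / r = A$694,840.01

A$694,840.01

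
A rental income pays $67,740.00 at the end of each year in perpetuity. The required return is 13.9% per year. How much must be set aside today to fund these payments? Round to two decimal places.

Periodic rate r = 0.139 per year.
Level perpetuity: PV = PMT / r = 67,740 / (0.139) = $487,338.13.

$487,338.13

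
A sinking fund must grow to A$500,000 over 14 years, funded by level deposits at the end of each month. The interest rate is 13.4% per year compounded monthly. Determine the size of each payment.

A$1,022.62

Level ordinary annuity; solve FV = PMT × [((1+r)^n − 1)/r] for PMT.
Periodic rate r = 0.134/12 per month; n is counted in months.
With n = 168: PMT = 500,000 / ([((1+r)^n − 1)/r]) = A$1,022.62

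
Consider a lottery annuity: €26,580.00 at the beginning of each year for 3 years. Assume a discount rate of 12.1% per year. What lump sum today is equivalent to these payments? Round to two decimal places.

This is an annuity due: 3 payments of €26,580.00 at the beginning of each year.
Periodic rate r = 0.121 per year.
PV = PMT × [(1 − (1+r)^−n)/r] × (1+r) = 26,580 × [1 − (1+r)^−3] / r × (1+r) = €71,442.60

€71,442.60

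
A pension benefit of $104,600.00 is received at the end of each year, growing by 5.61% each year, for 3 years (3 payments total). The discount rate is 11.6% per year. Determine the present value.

Periodic rate r = 0.116 per year.
Growing ordinary annuity: PV = PMT₁ × [1 − ((1+g)/(1+r))^n] / (r − g) = 104,600 × [1 − ((1+0.0561)/(1+r))^3] / (r − 0.0561) = $266,360.65.

$266,360.65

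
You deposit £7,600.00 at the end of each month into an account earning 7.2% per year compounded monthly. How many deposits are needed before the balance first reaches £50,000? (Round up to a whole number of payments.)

7 payments

Periodic rate r = 0.072/12 per month; n is counted in months.
Ordinary annuity FV: 50,000 = 7,600 × [((1+r)^n − 1)/r].
(1+r)^n = 1 + 50,000 × r / 7,600, so n = ln(1 + 50,000·r/7,600) / ln(1+r) = 6.47.
Round up to a whole number of payments: n = 7.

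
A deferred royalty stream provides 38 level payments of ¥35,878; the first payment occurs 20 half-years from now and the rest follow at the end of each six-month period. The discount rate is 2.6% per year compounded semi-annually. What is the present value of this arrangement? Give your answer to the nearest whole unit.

¥837,521

Ordinary annuity of 38 payments, first payment at period 20.
Periodic rate r = 0.026/2 per half-year; n is counted in half-years.
The ordinary-annuity PV formula values the stream one period before the first payment (period 19); discount that back 19 periods:
PV₀ = 35,878 × [1 − (1+r)^−38] / r × (1+r)^−19 = ¥837,521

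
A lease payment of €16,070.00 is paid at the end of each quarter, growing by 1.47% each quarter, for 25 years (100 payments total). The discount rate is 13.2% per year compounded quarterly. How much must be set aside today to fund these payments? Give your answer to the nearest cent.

Periodic rate r = 0.132/4 per quarter; n is counted in quarters.
Growing ordinary annuity: PV = PMT₁ × [1 − ((1+g)/(1+r))^n] / (r − g) = 16,070 × [1 − ((1+0.0147)/(1+r))^100] / (r − 0.0147) = €731,148.39.

€731,148.39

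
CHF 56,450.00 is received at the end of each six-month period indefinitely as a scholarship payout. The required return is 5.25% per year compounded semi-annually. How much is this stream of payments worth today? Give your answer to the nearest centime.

CHF 2,150,476.19

Periodic rate r = 0.0525/2 per half-year.
Level perpetuity: PV = PMT / r = 56,450 / (0.0525/2) = CHF 2,150,476.19.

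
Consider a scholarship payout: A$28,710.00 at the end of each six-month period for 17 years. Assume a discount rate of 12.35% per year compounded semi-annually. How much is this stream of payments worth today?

A$404,316.04

This is an ordinary annuity: 34 payments of A$28,710.00 at the end of each six-month period.
Periodic rate r = 0.1235/2 per half-year; n is counted in half-years.
PV = PMT × [(1 − (1+r)^−n)/r] = 28,710 × [1 − (1+r)^−34] / r = A$404,316.04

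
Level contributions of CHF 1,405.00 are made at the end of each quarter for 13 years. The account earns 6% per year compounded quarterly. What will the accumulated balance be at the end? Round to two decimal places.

CHF 109,484.47

This is an ordinary annuity: 52 deposits of CHF 1,405.00 at the end of each quarter.
Periodic rate r = 0.06/4 per quarter; n is counted in quarters.
FV = PMT × [((1+r)^n − 1)/r] = 1,405 × [(1+r)^52 − 1] / r = CHF 109,484.47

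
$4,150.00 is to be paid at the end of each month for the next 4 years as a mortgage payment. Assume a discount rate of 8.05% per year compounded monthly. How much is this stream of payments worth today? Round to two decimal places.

$169,828.62

This is an ordinary annuity: 48 payments of $4,150.00 at the end of each month.
Periodic rate r = 0.0805/12 per month; n is counted in months.
PV = PMT × [(1 − (1+r)^−n)/r] = 4,150 × [1 − (1+r)^−48] / r = $169,828.62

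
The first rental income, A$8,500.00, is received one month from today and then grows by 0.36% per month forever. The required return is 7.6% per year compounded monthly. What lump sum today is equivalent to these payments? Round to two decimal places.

A$3,109,756.10

Periodic rate r = 0.076/12 per month.
Growing perpetuity (Gordon): PV = PMT₁ / (r − g) = 8,500 / (r − 0.0036) = A$3,109,756.10.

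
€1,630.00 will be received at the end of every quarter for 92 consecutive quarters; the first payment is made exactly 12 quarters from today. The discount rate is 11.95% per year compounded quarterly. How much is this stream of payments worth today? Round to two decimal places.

Ordinary annuity of 92 payments, first payment at period 12.
Periodic rate r = 0.1195/4 per quarter; n is counted in quarters.
The ordinary-annuity PV formula values the stream one period before the first payment (period 11); discount that back 11 periods:
PV₀ = 1,630 × [1 − (1+r)^−92] / r × (1+r)^−11 = €36,837.73

€36,837.73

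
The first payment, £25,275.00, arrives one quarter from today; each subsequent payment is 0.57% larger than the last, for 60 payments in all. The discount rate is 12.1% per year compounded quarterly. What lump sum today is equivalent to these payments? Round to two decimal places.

£787,323.12

Periodic rate r = 0.121/4 per quarter; n is counted in quarters.
Growing ordinary annuity: PV = PMT₁ × [1 − ((1+g)/(1+r))^n] / (r − g) = 25,275 × [1 − ((1+0.0057)/(1+r))^60] / (r − 0.0057) = £787,323.12.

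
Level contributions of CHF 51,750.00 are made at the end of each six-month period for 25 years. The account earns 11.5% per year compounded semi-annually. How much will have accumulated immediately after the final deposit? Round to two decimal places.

This is an ordinary annuity: 50 deposits of CHF 51,750.00 at the end of each six-month period.
Periodic rate r = 0.115/2 per half-year; n is counted in half-years.
FV = PMT × [((1+r)^n − 1)/r] = 51,750 × [(1+r)^50 − 1] / r = CHF 13,831,986.49

CHF 13,831,986.49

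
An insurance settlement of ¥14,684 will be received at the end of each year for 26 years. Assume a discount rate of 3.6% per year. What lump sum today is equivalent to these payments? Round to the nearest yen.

¥245,264

This is an ordinary annuity: 26 payments of ¥14,684 at the end of each year.
Periodic rate r = 0.036 per year.
PV = PMT × [(1 − (1+r)^−n)/r] = 14,684 × [1 − (1+r)^−26] / r = ¥245,264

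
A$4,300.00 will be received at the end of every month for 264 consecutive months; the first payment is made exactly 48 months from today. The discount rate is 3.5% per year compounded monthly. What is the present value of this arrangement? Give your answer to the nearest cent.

Ordinary annuity of 264 payments, first payment at period 48.
Periodic rate r = 0.035/12 per month; n is counted in months.
The ordinary-annuity PV formula values the stream one period before the first payment (period 47); discount that back 47 periods:
PV₀ = 4,300 × [1 − (1+r)^−264] / r × (1+r)^−47 = A$689,727.23

A$689,727.23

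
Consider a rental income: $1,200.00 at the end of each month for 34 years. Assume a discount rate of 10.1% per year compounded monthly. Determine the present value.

$137,908.58

This is an ordinary annuity: 408 payments of $1,200.00 at the end of each month.
Periodic rate r = 0.101/12 per month; n is counted in months.
PV = PMT × [(1 − (1+r)^−n)/r] = 1,200 × [1 − (1+r)^−408] / r = $137,908.58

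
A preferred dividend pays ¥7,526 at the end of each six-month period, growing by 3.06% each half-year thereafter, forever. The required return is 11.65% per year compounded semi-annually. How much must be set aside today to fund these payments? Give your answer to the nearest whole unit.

Periodic rate r = 0.1165/2 per half-year.
Growing perpetuity (Gordon): PV = PMT₁ / (r − g) = 7,526 / (r − 0.0306) = ¥272,188.

¥272,188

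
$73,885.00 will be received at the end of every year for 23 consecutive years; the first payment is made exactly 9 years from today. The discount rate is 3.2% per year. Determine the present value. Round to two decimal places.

$924,972.03

Ordinary annuity of 23 payments, first payment at period 9.
Periodic rate r = 0.032 per year.
The ordinary-annuity PV formula values the stream one period before the first payment (period 8); discount that back 8 periods:
PV₀ = 73,885 × [1 − (1+r)^−23] / r × (1+r)^−8 = $924,972.03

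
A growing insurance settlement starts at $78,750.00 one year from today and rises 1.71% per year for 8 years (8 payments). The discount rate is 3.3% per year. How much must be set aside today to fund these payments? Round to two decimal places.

$578,011.08

Periodic rate r = 0.033 per year.
Growing ordinary annuity: PV = PMT₁ × [1 − ((1+g)/(1+r))^n] / (r − g) = 78,750 × [1 − ((1+0.0171)/(1+r))^8] / (r − 0.0171) = $578,011.08.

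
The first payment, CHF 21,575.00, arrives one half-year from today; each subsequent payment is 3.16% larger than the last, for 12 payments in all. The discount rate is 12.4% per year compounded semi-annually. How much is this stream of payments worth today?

Periodic rate r = 0.124/2 per half-year; n is counted in half-years.
Growing ordinary annuity: PV = PMT₁ × [1 − ((1+g)/(1+r))^n] / (r − g) = 21,575 × [1 − ((1+0.0316)/(1+r))^12] / (r − 0.0316) = CHF 208,840.87.

CHF 208,840.87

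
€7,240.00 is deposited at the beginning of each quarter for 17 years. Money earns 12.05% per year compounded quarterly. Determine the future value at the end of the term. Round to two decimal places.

This is an annuity due: 68 deposits of €7,240.00 at the beginning of each quarter.
Periodic rate r = 0.1205/4 per quarter; n is counted in quarters.
FV = PMT × [((1+r)^n − 1)/r] × (1+r) = 7,240 × [(1+r)^68 − 1] / r × (1+r) = €1,615,443.62

€1,615,443.62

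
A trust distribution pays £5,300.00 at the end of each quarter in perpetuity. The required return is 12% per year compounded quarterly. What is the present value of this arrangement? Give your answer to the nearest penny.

£176,666.67

Periodic rate r = 0.12/4 per quarter.
Level perpetuity: PV = PMT / r = 5,300 / (0.12/4) = £176,666.67.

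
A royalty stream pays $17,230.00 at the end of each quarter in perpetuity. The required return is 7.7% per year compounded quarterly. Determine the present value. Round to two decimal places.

$895,064.94

Periodic rate r = 0.077/4 per quarter.
Level perpetuity: PV = PMT / r = 17,230 / (0.077/4) = $895,064.94.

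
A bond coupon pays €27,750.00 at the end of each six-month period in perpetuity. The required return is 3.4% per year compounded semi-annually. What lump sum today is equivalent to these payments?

€1,632,352.94

Periodic rate r = 0.034/2 per half-year.
Level perpetuity: PV = PMT / r = 27,750 / (0.034/2) = €1,632,352.94.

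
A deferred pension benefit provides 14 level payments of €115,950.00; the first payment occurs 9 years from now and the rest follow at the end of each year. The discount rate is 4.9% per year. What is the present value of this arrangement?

€787,813.79

Ordinary annuity of 14 payments, first payment at period 9.
Periodic rate r = 0.049 per year.
The ordinary-annuity PV formula values the stream one period before the first payment (period 8); discount that back 8 periods:
PV₀ = 115,950 × [1 − (1+r)^−14] / r × (1+r)^−8 = €787,813.79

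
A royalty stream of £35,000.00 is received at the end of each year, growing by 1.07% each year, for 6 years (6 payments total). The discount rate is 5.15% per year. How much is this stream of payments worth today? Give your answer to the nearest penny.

Periodic rate r = 0.0515 per year.
Growing ordinary annuity: PV = PMT₁ × [1 − ((1+g)/(1+r))^n] / (r − g) = 35,000 × [1 − ((1+0.0107)/(1+r))^6] / (r − 0.0107) = £181,315.08.

£181,315.08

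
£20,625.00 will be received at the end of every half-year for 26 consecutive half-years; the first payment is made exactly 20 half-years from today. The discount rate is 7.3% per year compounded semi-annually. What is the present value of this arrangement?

£173,360.70

Ordinary annuity of 26 payments, first payment at period 20.
Periodic rate r = 0.073/2 per half-year; n is counted in half-years.
The ordinary-annuity PV formula values the stream one period before the first payment (period 19); discount that back 19 periods:
PV₀ = 20,625 × [1 − (1+r)^−26] / r × (1+r)^−19 = £173,360.70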